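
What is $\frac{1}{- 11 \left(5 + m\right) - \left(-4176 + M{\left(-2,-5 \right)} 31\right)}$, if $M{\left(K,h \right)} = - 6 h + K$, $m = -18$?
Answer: $\frac{1}{3451} \approx 0.00028977$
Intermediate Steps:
$M{\left(K,h \right)} = K - 6 h$
$\frac{1}{- 11 \left(5 + m\right) - \left(-4176 + M{\left(-2,-5 \right)} 31\right)} = \frac{1}{- 11 \left(5 - 18\right) + \left(4176 - \left(-2 - -30\right) 31\right)} = \frac{1}{\left(-11\right) \left(-13\right) + \left(4176 - \left(-2 + 30\right) 31\right)} = \frac{1}{143 + \left(4176 - 28 \cdot 31\right)} = \frac{1}{143 + \left(4176 - 868\right)} = \frac{1}{143 + 3308} = \frac{1}{3451}$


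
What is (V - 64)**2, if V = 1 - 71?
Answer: 17956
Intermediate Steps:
V = -70
(V - 64)**2 = (-70 - 64)**2 = (-134)**2 = 17956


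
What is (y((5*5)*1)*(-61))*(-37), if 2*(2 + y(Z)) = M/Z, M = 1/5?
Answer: -1126243/250 ≈ -4505.0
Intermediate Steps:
M = ⅕ ≈ 0.20000
y(Z) = -2 + 1/(10*Z) (y(Z) = -2 + (1/(5*Z))/2 = -2 + 1/(10*Z))
(y((5*5)*1)*(-61))*(-37) = ((-2 + 1/(10*(((5*5)*1))))*(-61))*(-37) = ((-2 + 1/(10*((25*1))))*(-61))*(-37) = ((-2 + (⅒)/25)*(-61))*(-37) = ((-2 + (⅒)*(1/25))*(-61))*(-37) = ((-2 + 1/250)*(-61))*(-37) = -499/250*(-61)*(-37) = (30439/250)*(-37) = -1126243/250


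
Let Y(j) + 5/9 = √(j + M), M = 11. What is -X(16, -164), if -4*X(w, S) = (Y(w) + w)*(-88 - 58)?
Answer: -10147/18 - 219*√3/2 ≈ -753.38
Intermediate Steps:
Y(j) = -5/9 + √(11 + j) (Y(j) = -5/9 + √(j + 11) = -5/9 + √(11 + j))
X(w, S) = -365/18 + 73*w/2 + 73*√(11 + w)/2 (X(w, S) = -((-5/9 + √(11 + w)) + w)*(-88 - 58)/4 = -(-5/9 + w + √(11 + w))*(-146)/4 = -(730/9 - 146*w - 146*√(11 + w))/4 = -365/18 + 73*w/2 + 73*√(11 + w)/2)
-X(16, -164) = -(-365/18 + (73/2)*16 + 73*√(11 + 16)/2) = -(-365/18 + 584 + 73*√27/2) = -(-365/18 + 584 + 73*(3*√3)/2) = -(-365/18 + 584 + 219*√3/2) = -(10147/18 + 219*√3/2) = -10147/18 - 219*√3/2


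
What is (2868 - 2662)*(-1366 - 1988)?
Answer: -690924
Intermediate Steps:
(2868 - 2662)*(-1366 - 1988) = 206*(-3354) = -690924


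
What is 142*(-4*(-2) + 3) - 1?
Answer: 1561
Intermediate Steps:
142*(-4*(-2) + 3) - 1 = 142*(8 + 3) - 1 = 142*11 - 1 = 1562 - 1 = 1561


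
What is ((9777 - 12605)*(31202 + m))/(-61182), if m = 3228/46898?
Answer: 1034563439168/717328359 ≈ 1442.2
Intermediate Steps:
m = 1614/23449 (m = 3228*(1/46898) = 1614/23449 ≈ 0.068830)
((9777 - 12605)*(31202 + m))/(-61182) = ((9777 - 12605)*(31202 + 1614/23449))/(-61182) = -2828*731657312/23449*(-1/61182) = -2069126878336/23449*(-1/61182) = 1034563439168/717328359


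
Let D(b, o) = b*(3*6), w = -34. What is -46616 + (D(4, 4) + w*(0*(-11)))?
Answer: -46544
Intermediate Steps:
D(b, o) = 18*b (D(b, o) = b*18 = 18*b)
-46616 + (D(4, 4) + w*(0*(-11))) = -46616 + (18*4 - 0*(-11)) = -46616 + (72 - 34*0) = -46616 + (72 + 0) = -46616 + 72 = -46544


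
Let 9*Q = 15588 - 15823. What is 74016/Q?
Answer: -666144/235 ≈ -2834.7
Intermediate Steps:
Q = -235/9 (Q = (15588 - 15823)/9 = (1/9)*(-235) = -235/9 ≈ -26.111)
74016/Q = 74016/(-235/9) = 74016*(-9/235) = -666144/235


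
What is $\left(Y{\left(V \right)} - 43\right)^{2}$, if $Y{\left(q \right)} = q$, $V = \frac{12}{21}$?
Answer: $\frac{88209}{49} \approx 1800.2$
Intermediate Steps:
$V = \frac{4}{7}$ ($V = 12 \cdot \frac{1}{21} = \frac{4}{7} \approx 0.57143$)
$\left(Y{\left(V \right)} - 43\right)^{2} = \left(\frac{4}{7} - 43\right)^{2} = \left(- \frac{297}{7}\right)^{2} = \frac{88209}{49}$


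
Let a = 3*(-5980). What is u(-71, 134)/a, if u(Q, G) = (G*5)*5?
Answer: -335/1794 ≈ -0.18673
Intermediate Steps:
u(Q, G) = 25*G (u(Q, G) = (5*G)*5 = 25*G)
a = -17940
u(-71, 134)/a = (25*134)/(-17940) = 3350*(-1/17940) = -335/1794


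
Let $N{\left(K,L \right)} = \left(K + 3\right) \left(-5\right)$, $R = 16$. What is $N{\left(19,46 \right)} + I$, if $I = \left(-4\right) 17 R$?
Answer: $-1198$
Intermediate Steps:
$N{\left(K,L \right)} = -15 - 5 K$ ($N{\left(K,L \right)} = \left(3 + K\right) \left(-5\right) = -15 - 5 K$)
$I = -1088$ ($I = \left(-4\right) 17 \cdot 16 = \left(-68\right) 16 = -1088$)
$N{\left(19,46 \right)} + I = \left(-15 - 95\right) - 1088 = -110 - 1088 = -1198$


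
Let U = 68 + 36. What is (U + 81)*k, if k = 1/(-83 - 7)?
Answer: -37/18 ≈ -2.0556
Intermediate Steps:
U = 104
k = -1/90 (k = 1/(-90) = -1/90 ≈ -0.011111)
(U + 81)*k = (104 + 81)*(-1/90) = 185*(-1/90) = -37/18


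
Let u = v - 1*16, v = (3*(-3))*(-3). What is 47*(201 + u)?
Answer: 9964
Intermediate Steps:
v = 27 (v = -9*(-3) = 27)
u = 11 (u = 27 - 1*16 = 27 - 16 = 11)
47*(201 + u) = 47*(201 + 11) = 47*212 = 9964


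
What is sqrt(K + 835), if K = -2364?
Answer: I*sqrt(1529) ≈ 39.102*I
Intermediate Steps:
sqrt(K + 835) = sqrt(-2364 + 835) = sqrt(-1529) = I*sqrt(1529)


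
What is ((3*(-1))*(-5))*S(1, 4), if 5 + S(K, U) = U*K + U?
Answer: 45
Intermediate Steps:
S(K, U) = -5 + U + K*U (S(K, U) = -5 + (U*K + U) = -5 + (K*U + U) = -5 + (U + K*U) = -5 + U + K*U)
((3*(-1))*(-5))*S(1, 4) = ((3*(-1))*(-5))*(-5 + 4 + 1*4) = (-3*(-5))*(-5 + 4 + 4) = 15*3 = 45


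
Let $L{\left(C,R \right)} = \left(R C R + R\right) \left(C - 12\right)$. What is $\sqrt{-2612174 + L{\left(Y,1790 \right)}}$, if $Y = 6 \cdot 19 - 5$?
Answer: $2 \sqrt{8468627689} \approx 1.8405 \cdot 10^{5}$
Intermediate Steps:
$Y = 109$ ($Y = 114 - 5 = 109$)
$L{\left(C,R \right)} = \left(-12 + C\right) \left(R + C R^{2}\right)$ ($L{\left(C,R \right)} = \left(C R R + R\right) \left(-12 + C\right) = \left(C R^{2} + R\right) \left(-12 + C\right) = \left(R + C R^{2}\right) \left(-12 + C\right) = \left(-12 + C\right) \left(R + C R^{2}\right)$)
$\sqrt{-2612174 + L{\left(Y,1790 \right)}} = \sqrt{-2612174 + 1790 \left(-12 + 109 + 1790 \cdot 109^{2} - 1308 \cdot 1790\right)} = \sqrt{-2612174 + 1790 \left(-12 + 109 + 1790 \cdot 11881 - 2341320\right)} = \sqrt{-2612174 + 1790 \left(-12 + 109 + 21266990 - 2341320\right)} = \sqrt{-2612174 + 1790 \cdot 18925767} = \sqrt{-2612174 + 33877122930} = \sqrt{33874510756} = 2 \sqrt{8468627689}$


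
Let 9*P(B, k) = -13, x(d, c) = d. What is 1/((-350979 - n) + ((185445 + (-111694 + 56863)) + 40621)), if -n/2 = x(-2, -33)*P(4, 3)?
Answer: -9/1617644 ≈ -5.5636e-6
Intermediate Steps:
P(B, k) = -13/9 (P(B, k) = (1/9)*(-13) = -13/9)
n = -52/9 (n = -(-4)*(-13)/9 = -2*26/9 = -52/9 ≈ -5.7778)
1/((-350979 - n) + ((185445 + (-111694 + 56863)) + 40621)) = 1/((-350979 - 1*(-52/9)) + ((185445 + (-111694 + 56863)) + 40621)) = 1/((-350979 + 52/9) + ((185445 - 54831) + 40621)) = 1/(-3158759/9 + (130614 + 40621)) = 1/(-3158759/9 + 171235) = 1/(-1617644/9) = -9/1617644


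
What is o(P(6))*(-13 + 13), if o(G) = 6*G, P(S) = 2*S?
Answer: 0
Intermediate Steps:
o(P(6))*(-13 + 13) = (6*(2*6))*(-13 + 13) = (6*12)*0 = 72*0 = 0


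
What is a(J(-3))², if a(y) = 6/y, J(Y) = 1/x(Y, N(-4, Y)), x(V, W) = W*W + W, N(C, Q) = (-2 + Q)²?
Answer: 15210000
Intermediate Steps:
x(V, W) = W + W² (x(V, W) = W² + W = W + W²)
J(Y) = 1/((1 + (-2 + Y)²)*(-2 + Y)²) (J(Y) = 1/((-2 + Y)²*(1 + (-2 + Y)²)) = 1/((1 + (-2 + Y)²)*(-2 + Y)²))
a(J(-3))² = (6/(1/((-2 - 3)² + (-2 - 3)⁴)))² = (6/(1/((-5)² + (-5)⁴)))² = (6/(1/(25 + 625)))² = (6/(1/650))² = (6*650)² = 3900² = 15210000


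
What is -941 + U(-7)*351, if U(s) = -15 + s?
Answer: -8663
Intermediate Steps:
-941 + U(-7)*351 = -941 + (-15 - 7)*351 = -941 - 22*351 = -941 - 7722 = -8663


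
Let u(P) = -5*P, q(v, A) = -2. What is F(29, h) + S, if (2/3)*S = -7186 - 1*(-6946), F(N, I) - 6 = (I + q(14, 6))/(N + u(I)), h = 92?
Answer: -152664/431 ≈ -354.21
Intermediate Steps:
F(N, I) = 6 + (-2 + I)/(N - 5*I) (F(N, I) = 6 + (I - 2)/(N - 5*I) = 6 + (-2 + I)/(N - 5*I))
S = -360 (S = 3*(-7186 - 1*(-6946))/2 = 3*(-7186 + 6946)/2 = (3/2)*(-240) = -360)
F(29, h) + S = (2 - 6*29 + 29*92)/(-1*29 + 5*92) - 360 = (2 - 174 + 2668)/(-29 + 460) - 360 = 2496/431 - 360 = -152664/431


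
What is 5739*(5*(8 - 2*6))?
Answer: -114780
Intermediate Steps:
5739*(5*(8 - 2*6)) = 5739*(5*(8 - 12)) = 5739*(5*(-4)) = 5739*(-20) = -114780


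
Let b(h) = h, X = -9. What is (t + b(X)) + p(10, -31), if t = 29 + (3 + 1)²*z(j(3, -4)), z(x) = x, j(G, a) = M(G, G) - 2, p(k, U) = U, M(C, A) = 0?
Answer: -43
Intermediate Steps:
j(G, a) = -2 (j(G, a) = 0 - 2 = -2)
t = -3 (t = 29 + (3 + 1)²*(-2) = 29 + 4²*(-2) = 29 + 16*(-2) = 29 - 32 = -3)
(t + b(X)) + p(10, -31) = (-3 - 9) - 31 = -12 - 31 = -43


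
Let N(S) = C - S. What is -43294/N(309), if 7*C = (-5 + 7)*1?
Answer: 303058/2161 ≈ 140.24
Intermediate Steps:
C = 2/7 (C = ((-5 + 7)*1)/7 = (2*1)/7 = (⅐)*2 = 2/7 ≈ 0.28571)
N(S) = 2/7 - S
-43294/N(309) = -43294/(2/7 - 1*309) = -43294/(2/7 - 309) = -43294/(-2161/7) = -43294*(-7/2161) = 303058/2161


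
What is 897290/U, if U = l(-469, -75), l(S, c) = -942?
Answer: -448645/471 ≈ -952.54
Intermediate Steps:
U = -942
897290/U = 897290/(-942) = 897290*(-1/942) = -448645/471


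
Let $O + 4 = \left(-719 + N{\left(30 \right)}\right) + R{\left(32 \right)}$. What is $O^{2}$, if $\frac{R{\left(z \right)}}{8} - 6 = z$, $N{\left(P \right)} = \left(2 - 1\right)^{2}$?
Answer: $174724$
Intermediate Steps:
$N{\left(P \right)} = 1$ ($N{\left(P \right)} = 1^{2} = 1$)
$R{\left(z \right)} = 48 + 8 z$
$O = -418$ ($O = -4 + \left(\left(-719 + 1\right) + \left(48 + 8 \cdot 32\right)\right) = -4 + \left(-718 + \left(48 + 256\right)\right) = -4 + \left(-718 + 304\right) = -4 - 414 = -418$)
$O^{2} = \left(-418\right)^{2} = 174724$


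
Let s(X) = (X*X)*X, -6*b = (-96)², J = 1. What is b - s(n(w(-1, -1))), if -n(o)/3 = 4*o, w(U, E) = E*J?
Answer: -3264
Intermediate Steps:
w(U, E) = E (w(U, E) = E*1 = E)
n(o) = -12*o
b = -1536 (b = -⅙*(-96)² = -⅙*9216 = -1536)
s(X) = X³ (s(X) = X²*X = X³)
b - s(n(w(-1, -1))) = -1536 - (-12*(-1))³ = -1536 - 1*12³ = -1536 - 1*1728 = -1536 - 1728 = -3264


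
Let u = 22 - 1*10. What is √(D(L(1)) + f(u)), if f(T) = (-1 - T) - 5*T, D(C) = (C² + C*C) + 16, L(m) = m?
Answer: I*√55 ≈ 7.4162*I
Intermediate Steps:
D(C) = 16 + 2*C² (D(C) = (C² + C²) + 16 = 2*C² + 16 = 16 + 2*C²)
u = 12 (u = 22 - 10 = 12)
f(T) = -1 - 6*T
√(D(L(1)) + f(u)) = √((16 + 2*1²) + (-1 - 6*12)) = √((16 + 2*1) + (-1 - 72)) = √((16 + 2) - 73) = √(18 - 73) = √(-55) = I*√55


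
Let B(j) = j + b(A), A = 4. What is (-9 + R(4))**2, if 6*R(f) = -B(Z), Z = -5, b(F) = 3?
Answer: 676/9 ≈ 75.111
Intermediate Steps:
B(j) = 3 + j (B(j) = j + 3 = 3 + j)
R(f) = 1/3 (R(f) = (-(3 - 5))/6 = (-1*(-2))/6 = (1/6)*2 = 1/3)
(-9 + R(4))**2 = (-9 + 1/3)**2 = (-26/3)**2 = 676/9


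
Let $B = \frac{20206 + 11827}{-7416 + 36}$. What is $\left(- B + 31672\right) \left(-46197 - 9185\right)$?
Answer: $- \frac{6473363643563}{3690} \approx -1.7543 \cdot 10^{9}$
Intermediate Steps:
$B = - \frac{32033}{7380}$ ($B = \frac{32033}{-7380} = 32033 \left(- \frac{1}{7380}\right) = - \frac{32033}{7380} \approx -4.3405$)
$\left(- B + 31672\right) \left(-46197 - 9185\right) = \left(\left(-1\right) \left(- \frac{32033}{7380}\right) + 31672\right) \left(-46197 - 9185\right) = \left(\frac{32033}{7380} + 31672\right) \left(-46197 + \left(-13776 + 4591\right)\right) = \frac{233771393 \left(-46197 - 9185\right)}{7380} = \frac{233771393}{7380} \left(-55382\right) = - \frac{6473363643563}{3690}$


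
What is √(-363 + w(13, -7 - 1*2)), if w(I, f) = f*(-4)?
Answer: I*√327 ≈ 18.083*I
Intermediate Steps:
w(I, f) = -4*f
√(-363 + w(13, -7 - 1*2)) = √(-363 - 4*(-7 - 1*2)) = √(-363 - 4*(-7 - 2)) = √(-363 - 4*(-9)) = √(-363 + 36) = √(-327) = I*√327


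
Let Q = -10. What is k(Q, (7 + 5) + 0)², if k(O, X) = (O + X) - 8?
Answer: 36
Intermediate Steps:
k(O, X) = -8 + O + X
k(Q, (7 + 5) + 0)² = (-8 - 10 + ((7 + 5) + 0))² = (-8 - 10 + (12 + 0))² = (-8 - 10 + 12)² = (-6)² = 36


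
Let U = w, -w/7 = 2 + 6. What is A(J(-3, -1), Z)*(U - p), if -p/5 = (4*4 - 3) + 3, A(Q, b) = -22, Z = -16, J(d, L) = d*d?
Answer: -528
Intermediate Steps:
J(d, L) = d²
w = -56 (w = -7*(2 + 6) = -7*8 = -56)
U = -56
p = -80 (p = -5*((4*4 - 3) + 3) = -5*((16 - 3) + 3) = -5*(13 + 3) = -5*16 = -80)
A(J(-3, -1), Z)*(U - p) = -22*(-56 - 1*(-80)) = -22*(-56 + 80) = -22*24 = -528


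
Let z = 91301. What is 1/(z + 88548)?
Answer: 1/179849 ≈ 5.5602e-6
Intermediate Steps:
1/(z + 88548) = 1/(91301 + 88548) = 1/179849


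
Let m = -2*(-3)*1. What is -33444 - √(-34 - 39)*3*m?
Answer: -33444 - 18*I*√73 ≈ -33444.0 - 153.79*I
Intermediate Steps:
m = 6 (m = 6*1 = 6)
-33444 - √(-34 - 39)*3*m = -33444 - √(-34 - 39)*3*6 = -33444 - √(-73)*18 = -33444 - I*√73*18 = -33444 - 18*I*√73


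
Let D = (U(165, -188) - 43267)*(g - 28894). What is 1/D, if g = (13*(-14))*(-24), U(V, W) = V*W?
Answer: 1/1821962962 ≈ 5.4886e-10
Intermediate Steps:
g = 4368 (g = -182*(-24) = 4368)
D = 1821962962 (D = (165*(-188) - 43267)*(4368 - 28894) = (-31020 - 43267)*(-24526) = -74287*(-24526) = 1821962962)
1/D = 1/1821962962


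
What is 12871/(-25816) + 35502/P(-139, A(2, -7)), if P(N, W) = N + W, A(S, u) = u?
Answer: -459199399/1884568 ≈ -243.66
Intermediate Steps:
12871/(-25816) + 35502/P(-139, A(2, -7)) = 12871/(-25816) + 35502/(-139 - 7) = 12871*(-1/25816) + 35502/(-146) = -12871/25816 + 35502*(-1/146) = -12871/25816 - 17751/73 = -459199399/1884568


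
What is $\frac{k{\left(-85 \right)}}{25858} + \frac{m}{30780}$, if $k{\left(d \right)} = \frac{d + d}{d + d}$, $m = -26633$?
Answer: $- \frac{344322667}{397954620} \approx -0.86523$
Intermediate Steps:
$k{\left(d \right)} = 1$ ($k{\left(d \right)} = \frac{2 d}{2 d} = 2 d \frac{1}{2 d} = 1$)
$\frac{k{\left(-85 \right)}}{25858} + \frac{m}{30780} = 1 \cdot \frac{1}{25858} - \frac{26633}{30780} = \frac{1}{25858} - \frac{26633}{30780} = - \frac{344322667}{397954620}$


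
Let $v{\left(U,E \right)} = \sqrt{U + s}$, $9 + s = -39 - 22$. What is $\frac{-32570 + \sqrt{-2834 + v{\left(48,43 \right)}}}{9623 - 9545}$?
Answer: $- \frac{16285}{39} + \frac{\sqrt{-2834 + i \sqrt{22}}}{78} \approx -417.56 + 0.6825 i$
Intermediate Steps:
$s = -70$ ($s = -9 - 61 = -70$)
$v{\left(U,E \right)} = \sqrt{-70 + U}$ ($v{\left(U,E \right)} = \sqrt{U - 70} = \sqrt{-70 + U}$)
$\frac{-32570 + \sqrt{-2834 + v{\left(48,43 \right)}}}{9623 - 9545} = \frac{-32570 + \sqrt{-2834 + \sqrt{-70 + 48}}}{9623 - 9545} = \frac{-32570 + \sqrt{-2834 + \sqrt{-22}}}{78} = \left(-32570 + \sqrt{-2834 + i \sqrt{22}}\right) \frac{1}{78} = - \frac{16285}{39} + \frac{\sqrt{-2834 + i \sqrt{22}}}{78}$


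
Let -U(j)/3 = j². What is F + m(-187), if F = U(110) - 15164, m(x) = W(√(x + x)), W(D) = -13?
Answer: -51477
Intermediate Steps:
U(j) = -3*j²
m(x) = -13
F = -51464 (F = -3*110² - 15164 = -3*12100 - 15164 = -36300 - 15164 = -51464)
F + m(-187) = -51464 - 13 = -51477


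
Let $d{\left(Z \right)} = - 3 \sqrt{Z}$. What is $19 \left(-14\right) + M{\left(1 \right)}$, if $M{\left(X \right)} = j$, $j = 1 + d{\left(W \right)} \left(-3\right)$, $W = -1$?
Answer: $-265 + 9 i \approx -265.0 + 9.0 i$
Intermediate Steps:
$j = 1 + 9 i$ ($j = 1 + - 3 \sqrt{-1} \left(-3\right) = 1 + - 3 i \left(-3\right) = 1 + 9 i \approx 1.0 + 9.0 i$)
$M{\left(X \right)} = 1 + 9 i$
$19 \left(-14\right) + M{\left(1 \right)} = 19 \left(-14\right) + \left(1 + 9 i\right) = -266 + \left(1 + 9 i\right) = -265 + 9 i$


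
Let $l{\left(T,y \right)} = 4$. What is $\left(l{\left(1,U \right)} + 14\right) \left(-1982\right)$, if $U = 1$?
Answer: $-35676$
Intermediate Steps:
$\left(l{\left(1,U \right)} + 14\right) \left(-1982\right) = \left(4 + 14\right) \left(-1982\right) = 18 \left(-1982\right) = -35676$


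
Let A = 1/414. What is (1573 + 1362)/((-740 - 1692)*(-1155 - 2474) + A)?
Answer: 1215090/3653851393 ≈ 0.00033255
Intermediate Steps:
A = 1/414 ≈ 0.0024155
(1573 + 1362)/((-740 - 1692)*(-1155 - 2474) + A) = (1573 + 1362)/((-740 - 1692)*(-1155 - 2474) + 1/414) = 2935/(-2432*(-3629) + 1/414) = 2935/(8825728 + 1/414) = 2935/(3653851393/414) = 2935*(414/3653851393) = 1215090/3653851393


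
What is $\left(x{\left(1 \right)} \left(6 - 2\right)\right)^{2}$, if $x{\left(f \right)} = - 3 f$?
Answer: $144$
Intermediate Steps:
$\left(x{\left(1 \right)} \left(6 - 2\right)\right)^{2} = \left(\left(-3\right) 1 \left(6 - 2\right)\right)^{2} = \left(\left(-3\right) 4\right)^{2} = \left(-12\right)^{2} = 144$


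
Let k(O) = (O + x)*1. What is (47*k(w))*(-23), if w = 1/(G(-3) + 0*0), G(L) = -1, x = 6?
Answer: -5405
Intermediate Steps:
w = -1 (w = 1/(-1 + 0*0) = 1/(-1 + 0) = 1/(-1) = -1)
k(O) = 6 + O (k(O) = (O + 6)*1 = (6 + O)*1 = 6 + O)
(47*k(w))*(-23) = (47*(6 - 1))*(-23) = (47*5)*(-23) = 235*(-23) = -5405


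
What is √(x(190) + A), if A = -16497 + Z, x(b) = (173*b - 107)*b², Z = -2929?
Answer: √1182724874 ≈ 34391.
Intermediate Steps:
x(b) = b²*(-107 + 173*b) (x(b) = (-107 + 173*b)*b² = b²*(-107 + 173*b))
A = -19426 (A = -16497 - 2929 = -19426)
√(x(190) + A) = √(190²*(-107 + 173*190) - 19426) = √(36100*(-107 + 32870) - 19426) = √(36100*32763 - 19426) = √(1182744300 - 19426) = √1182724874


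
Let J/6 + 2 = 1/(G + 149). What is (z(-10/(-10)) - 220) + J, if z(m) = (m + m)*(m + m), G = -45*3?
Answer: -1593/7 ≈ -227.57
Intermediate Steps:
G = -135
J = -81/7 (J = -12 + 6/(-135 + 149) = -12 + 6/14 = -12 + 6*(1/14) = -12 + 3/7 = -81/7 ≈ -11.571)
z(m) = 4*m**2 (z(m) = (2*m)*(2*m) = 4*m**2)
(z(-10/(-10)) - 220) + J = (4*(-10/(-10))**2 - 220) - 81/7 = (4*(-10*(-1/10))**2 - 220) - 81/7 = (4*1**2 - 220) - 81/7 = (4*1 - 220) - 81/7 = (4 - 220) - 81/7 = -216 - 81/7 = -1593/7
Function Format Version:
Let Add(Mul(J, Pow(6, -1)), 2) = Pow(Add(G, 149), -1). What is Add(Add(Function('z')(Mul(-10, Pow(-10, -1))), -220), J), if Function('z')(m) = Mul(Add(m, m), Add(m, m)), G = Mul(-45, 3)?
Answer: Rational(-1593, 7) ≈ -227.57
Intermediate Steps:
G = -135
J = Rational(-81, 7) (J = Add(-12, Mul(6, Pow(Add(-135, 149), -1))) = Add(-12, Mul(6, Pow(14, -1))) = Add(-12, Mul(6, Rational(1, 14))) = Add(-12, Rational(3, 7)) = Rational(-81, 7) ≈ -11.571)
Function('z')(m) = Mul(4, Pow(m, 2)) (Function('z')(m) = Mul(Mul(2, m), Mul(2, m)) = Mul(4, Pow(m, 2)))
Add(Add(Function('z')(Mul(-10, Pow(-10, -1))), -220), J) = Add(Add(Mul(4, Pow(Mul(-10, Pow(-10, -1)), 2)), -220), Rational(-81, 7)) = Add(Add(Mul(4, Pow(Mul(-10, Rational(-1, 10)), 2)), -220), Rational(-81, 7)) = Add(Add(Mul(4, Pow(1, 2)), -220), Rational(-81, 7)) = Add(Add(Mul(4, 1), -220), Rational(-81, 7)) = Add(Add(4, -220), Rational(-81, 7)) = Add(-216, Rational(-81, 7)) = Rational(-1593, 7)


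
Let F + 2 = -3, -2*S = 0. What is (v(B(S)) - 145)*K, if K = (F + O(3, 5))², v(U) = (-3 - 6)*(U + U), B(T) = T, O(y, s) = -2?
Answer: -7105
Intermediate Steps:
S = 0 (S = -½*0 = 0)
v(U) = -18*U
F = -5 (F = -2 - 3 = -5)
K = 49 (K = (-5 - 2)² = (-7)² = 49)
(v(B(S)) - 145)*K = (-18*0 - 145)*49 = (0 - 145)*49 = -145*49 = -7105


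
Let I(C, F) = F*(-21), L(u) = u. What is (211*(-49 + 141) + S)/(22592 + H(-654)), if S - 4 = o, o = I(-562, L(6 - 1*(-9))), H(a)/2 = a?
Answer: 19101/21284 ≈ 0.89743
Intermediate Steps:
H(a) = 2*a
I(C, F) = -21*F
o = -315 (o = -21*(6 - 1*(-9)) = -21*(6 + 9) = -21*15 = -315)
S = -311 (S = 4 - 315 = -311)
(211*(-49 + 141) + S)/(22592 + H(-654)) = (211*(-49 + 141) - 311)/(22592 + 2*(-654)) = (211*92 - 311)/(22592 - 1308) = (19412 - 311)/21284 = 19101*(1/21284) = 19101/21284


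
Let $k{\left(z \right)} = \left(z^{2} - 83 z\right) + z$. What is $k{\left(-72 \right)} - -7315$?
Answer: $18403$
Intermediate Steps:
$k{\left(z \right)} = z^{2} - 82 z$
$k{\left(-72 \right)} - -7315 = - 72 \left(-82 - 72\right) - -7315 = \left(-72\right) \left(-154\right) + 7315 = 11088 + 7315 = 18403$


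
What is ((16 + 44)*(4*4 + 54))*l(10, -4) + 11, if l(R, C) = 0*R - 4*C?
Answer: 67211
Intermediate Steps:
l(R, C) = -4*C (l(R, C) = 0 - 4*C = -4*C)
((16 + 44)*(4*4 + 54))*l(10, -4) + 11 = ((16 + 44)*(4*4 + 54))*(-4*(-4)) + 11 = (60*(16 + 54))*16 + 11 = (60*70)*16 + 11 = 4200*16 + 11 = 67200 + 11 = 67211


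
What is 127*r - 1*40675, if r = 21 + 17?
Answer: -35849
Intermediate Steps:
r = 38
127*r - 1*40675 = 127*38 - 1*40675 = 4826 - 40675 = -35849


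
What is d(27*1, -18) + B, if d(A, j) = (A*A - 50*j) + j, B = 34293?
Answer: 35904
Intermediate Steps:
d(A, j) = A² - 49*j (d(A, j) = (A² - 50*j) + j = A² - 49*j)
d(27*1, -18) + B = ((27*1)² - 49*(-18)) + 34293 = (27² + 882) + 34293 = (729 + 882) + 34293 = 1611 + 34293 = 35904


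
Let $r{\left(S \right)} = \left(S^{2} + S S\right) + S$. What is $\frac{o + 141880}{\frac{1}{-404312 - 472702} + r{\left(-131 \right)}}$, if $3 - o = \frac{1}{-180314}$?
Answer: $\frac{11218540003264341}{2703446510320661} \approx 4.1497$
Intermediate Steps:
$r{\left(S \right)} = S + 2 S^{2}$ ($r{\left(S \right)} = \left(S^{2} + S^{2}\right) + S = 2 S^{2} + S = S + 2 S^{2}$)
$o = \frac{540943}{180314}$ ($o = 3 - \frac{1}{-180314} = 3 - - \frac{1}{180314} = 3 + \frac{1}{180314} = \frac{540943}{180314} \approx 3.0$)
$\frac{o + 141880}{\frac{1}{-404312 - 472702} + r{\left(-131 \right)}} = \frac{\frac{540943}{180314} + 141880}{\frac{1}{-404312 - 472702} - 131 \left(1 + 2 \left(-131\right)\right)} = \frac{25583491263}{180314 \left(\frac{1}{-877014} - 131 \left(1 - 262\right)\right)} = \frac{25583491263}{180314 \left(- \frac{1}{877014} - -34191\right)} = \frac{25583491263}{180314 \left(- \frac{1}{877014} + 34191\right)} = \frac{25583491263}{180314 \cdot \frac{29985985673}{877014}} = \frac{25583491263}{180314} \cdot \frac{877014}{29985985673} = \frac{11218540003264341}{2703446510320661}$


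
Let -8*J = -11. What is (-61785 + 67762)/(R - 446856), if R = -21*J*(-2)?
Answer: -23908/1787193 ≈ -0.013377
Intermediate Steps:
J = 11/8 (J = -⅛*(-11) = 11/8 ≈ 1.3750)
R = 231/4 (R = -21*11/8*(-2) = -231/8*(-2) = 231/4 ≈ 57.750)
(-61785 + 67762)/(R - 446856) = (-61785 + 67762)/(231/4 - 446856) = 5977/(-1787193/4) = 5977*(-4/1787193) = -23908/1787193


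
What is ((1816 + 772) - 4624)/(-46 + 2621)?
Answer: -2036/2575 ≈ -0.79068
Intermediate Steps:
((1816 + 772) - 4624)/(-46 + 2621) = (2588 - 4624)/2575 = -2036*1/2575 = -2036/2575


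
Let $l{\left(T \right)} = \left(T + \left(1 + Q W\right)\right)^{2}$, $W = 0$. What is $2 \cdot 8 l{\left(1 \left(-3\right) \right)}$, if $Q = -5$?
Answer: $64$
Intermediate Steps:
$l{\left(T \right)} = \left(1 + T\right)^{2}$ ($l{\left(T \right)} = \left(T + \left(1 - 0\right)\right)^{2} = \left(T + \left(1 + 0\right)\right)^{2} = \left(T + 1\right)^{2} = \left(1 + T\right)^{2}$)
$2 \cdot 8 l{\left(1 \left(-3\right) \right)} = 2 \cdot 8 \left(1 + 1 \left(-3\right)\right)^{2} = 16 \left(1 - 3\right)^{2} = 16 \left(-2\right)^{2} = 16 \cdot 4 = 64$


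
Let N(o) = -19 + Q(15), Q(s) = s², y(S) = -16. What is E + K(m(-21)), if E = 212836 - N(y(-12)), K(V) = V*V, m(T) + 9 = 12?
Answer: 212639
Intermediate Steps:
m(T) = 3 (m(T) = -9 + 12 = 3)
N(o) = 206 (N(o) = -19 + 15² = -19 + 225 = 206)
K(V) = V²
E = 212630 (E = 212836 - 1*206 = 212836 - 206 = 212630)
E + K(m(-21)) = 212630 + 3² = 212630 + 9 = 212639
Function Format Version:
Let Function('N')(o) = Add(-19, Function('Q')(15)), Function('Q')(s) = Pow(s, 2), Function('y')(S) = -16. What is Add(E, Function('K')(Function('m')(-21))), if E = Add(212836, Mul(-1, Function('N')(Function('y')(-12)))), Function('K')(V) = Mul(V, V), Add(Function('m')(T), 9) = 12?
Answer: 212639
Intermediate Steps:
Function('m')(T) = 3 (Function('m')(T) = Add(-9, 12) = 3)
Function('N')(o) = 206 (Function('N')(o) = Add(-19, Pow(15, 2)) = Add(-19, 225) = 206)
Function('K')(V) = Pow(V, 2)
E = 212630 (E = Add(212836, Mul(-1, 206)) = Add(212836, -206) = 212630)
Add(E, Function('K')(Function('m')(-21))) = Add(212630, Pow(3, 2)) = Add(212630, 9) = 212639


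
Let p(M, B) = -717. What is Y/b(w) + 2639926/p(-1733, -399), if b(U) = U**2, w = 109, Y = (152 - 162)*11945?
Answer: -31450606456/8518677 ≈ -3692.0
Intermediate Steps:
Y = -119450 (Y = -10*11945 = -119450)
Y/b(w) + 2639926/p(-1733, -399) = -119450/(109**2) + 2639926/(-717) = -119450/11881 + 2639926*(-1/717) = -119450*1/11881 - 2639926/717 = -119450/11881 - 2639926/717 = -31450606456/8518677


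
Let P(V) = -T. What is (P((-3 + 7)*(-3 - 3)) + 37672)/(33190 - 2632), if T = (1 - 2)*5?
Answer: 12559/10186 ≈ 1.2330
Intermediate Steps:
T = -5 (T = -1*5 = -5)
P(V) = 5 (P(V) = -1*(-5) = 5)
(P((-3 + 7)*(-3 - 3)) + 37672)/(33190 - 2632) = (5 + 37672)/(33190 - 2632) = 37677/30558 = 37677*(1/30558) = 12559/10186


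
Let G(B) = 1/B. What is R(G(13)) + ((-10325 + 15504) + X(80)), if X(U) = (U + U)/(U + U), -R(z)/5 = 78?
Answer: 4790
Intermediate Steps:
R(z) = -390 (R(z) = -5*78 = -390)
X(U) = 1 (X(U) = (2*U)/((2*U)) = (2*U)*(1/(2*U)) = 1)
R(G(13)) + ((-10325 + 15504) + X(80)) = -390 + ((-10325 + 15504) + 1) = -390 + (5179 + 1) = -390 + 5180 = 4790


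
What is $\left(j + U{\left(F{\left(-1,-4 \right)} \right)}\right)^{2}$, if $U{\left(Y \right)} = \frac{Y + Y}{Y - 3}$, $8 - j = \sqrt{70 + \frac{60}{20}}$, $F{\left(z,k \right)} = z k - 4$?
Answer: $\left(8 - \sqrt{73}\right)^{2} \approx 0.29594$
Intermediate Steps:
$F{\left(z,k \right)} = -4 + k z$ ($F{\left(z,k \right)} = k z - 4 = -4 + k z$)
$j = 8 - \sqrt{73}$ ($j = 8 - \sqrt{70 + \frac{60}{20}} = 8 - \sqrt{70 + 60 \cdot \frac{1}{20}} = 8 - \sqrt{70 + 3} = 8 - \sqrt{73} \approx -0.544$)
$U{\left(Y \right)} = \frac{2 Y}{-3 + Y}$
$\left(j + U{\left(F{\left(-1,-4 \right)} \right)}\right)^{2} = \left(\left(8 - \sqrt{73}\right) + \frac{2 \left(-4 - -4\right)}{-3 - 0}\right)^{2} = \left(\left(8 - \sqrt{73}\right) + \frac{2 \left(-4 + 4\right)}{-3 + \left(-4 + 4\right)}\right)^{2} = \left(\left(8 - \sqrt{73}\right) + 2 \cdot 0 \frac{1}{-3 + 0}\right)^{2} = \left(\left(8 - \sqrt{73}\right) + 2 \cdot 0 \frac{1}{-3}\right)^{2} = \left(\left(8 - \sqrt{73}\right) + 2 \cdot 0 \left(- \frac{1}{3}\right)\right)^{2} = \left(\left(8 - \sqrt{73}\right) + 0\right)^{2} = \left(8 - \sqrt{73}\right)^{2}$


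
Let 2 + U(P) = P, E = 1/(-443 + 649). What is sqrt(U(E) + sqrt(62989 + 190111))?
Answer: sqrt(-84666 + 424360*sqrt(2531))/206 ≈ 22.385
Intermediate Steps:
E = 1/206 ≈ 0.0048544
U(P) = -2 + P
sqrt(U(E) + sqrt(62989 + 190111)) = sqrt((-2 + 1/206) + sqrt(62989 + 190111)) = sqrt(-411/206 + sqrt(253100)) = sqrt(-411/206 + 10*sqrt(2531))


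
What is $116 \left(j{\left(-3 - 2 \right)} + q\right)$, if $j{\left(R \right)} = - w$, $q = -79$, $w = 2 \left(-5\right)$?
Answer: $-8004$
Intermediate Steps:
$w = -10$
$j{\left(R \right)} = 10$ ($j{\left(R \right)} = \left(-1\right) \left(-10\right) = 10$)
$116 \left(j{\left(-3 - 2 \right)} + q\right) = 116 \left(10 - 79\right) = 116 \left(-69\right) = -8004$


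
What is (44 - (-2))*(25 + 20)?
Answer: 2070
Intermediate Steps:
(44 - (-2))*(25 + 20) = (44 - 2*(-1))*45 = (44 + 2)*45 = 46*45 = 2070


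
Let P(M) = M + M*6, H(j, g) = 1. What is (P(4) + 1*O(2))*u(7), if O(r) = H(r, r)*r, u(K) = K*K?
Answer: 1470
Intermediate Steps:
u(K) = K²
P(M) = 7*M (P(M) = M + 6*M = 7*M)
O(r) = r (O(r) = 1*r = r)
(P(4) + 1*O(2))*u(7) = (7*4 + 1*2)*7² = (28 + 2)*49 = 30*49 = 1470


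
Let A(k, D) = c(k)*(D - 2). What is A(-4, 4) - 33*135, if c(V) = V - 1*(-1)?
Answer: -4461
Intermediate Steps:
c(V) = 1 + V (c(V) = V + 1 = 1 + V)
A(k, D) = (1 + k)*(-2 + D) (A(k, D) = (1 + k)*(D - 2) = (1 + k)*(-2 + D))
A(-4, 4) - 33*135 = (1 - 4)*(-2 + 4) - 33*135 = -3*2 - 4455 = -6 - 4455 = -4461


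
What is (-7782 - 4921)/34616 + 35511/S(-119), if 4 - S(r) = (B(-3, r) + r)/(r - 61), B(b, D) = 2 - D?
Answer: 5822516003/657704 ≈ 8852.8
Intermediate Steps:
S(r) = 4 - 2/(-61 + r) (S(r) = 4 - ((2 - r) + r)/(r - 61) = 4 - 2/(-61 + r))
(-7782 - 4921)/34616 + 35511/S(-119) = (-7782 - 4921)/34616 + 35511/((2*(-123 + 2*(-119))/(-61 - 119))) = -12703*1/34616 + 35511/((2*(-123 - 238)/(-180))) = -12703/34616 + 35511/((2*(-1/180)*(-361))) = -12703/34616 + 35511/(361/90) = -12703/34616 + 35511*(90/361) = -12703/34616 + 168210/19 = 5822516003/657704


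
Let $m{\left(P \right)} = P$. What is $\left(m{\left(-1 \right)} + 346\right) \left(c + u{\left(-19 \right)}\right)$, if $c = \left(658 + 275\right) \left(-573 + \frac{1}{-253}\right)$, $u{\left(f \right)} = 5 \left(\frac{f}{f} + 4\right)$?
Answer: $- \frac{2028760275}{11} \approx -1.8443 \cdot 10^{8}$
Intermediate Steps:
$u{\left(f \right)} = 25$ ($u{\left(f \right)} = 5 \left(1 + 4\right) = 5 \cdot 5 = 25$)
$c = - \frac{135257010}{253}$ ($c = 933 \left(-573 - \frac{1}{253}\right) = 933 \left(- \frac{144970}{253}\right) = - \frac{135257010}{253} \approx -5.3461 \cdot 10^{5}$)
$\left(m{\left(-1 \right)} + 346\right) \left(c + u{\left(-19 \right)}\right) = \left(-1 + 346\right) \left(- \frac{135257010}{253} + 25\right) = 345 \left(- \frac{135250685}{253}\right) = - \frac{2028760275}{11}$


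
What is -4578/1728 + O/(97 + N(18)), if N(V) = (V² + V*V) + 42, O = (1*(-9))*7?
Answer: -618625/226656 ≈ -2.7294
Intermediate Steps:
O = -63 (O = -9*7 = -63)
N(V) = 42 + 2*V² (N(V) = (V² + V²) + 42 = 2*V² + 42 = 42 + 2*V²)
-4578/1728 + O/(97 + N(18)) = -4578/1728 - 63/(97 + (42 + 2*18²)) = -4578*1/1728 - 63/(97 + (42 + 2*324)) = -763/288 - 63/(97 + (42 + 648)) = -763/288 - 63/(97 + 690) = -763/288 - 63/787 = -618625/226656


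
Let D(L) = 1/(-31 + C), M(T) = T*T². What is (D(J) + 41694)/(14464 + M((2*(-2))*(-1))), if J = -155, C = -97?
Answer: 5336831/1859584 ≈ 2.8699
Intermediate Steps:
M(T) = T³
D(L) = -1/128 (D(L) = 1/(-31 - 97) = 1/(-128) = -1/128)
(D(J) + 41694)/(14464 + M((2*(-2))*(-1))) = (-1/128 + 41694)/(14464 + ((2*(-2))*(-1))³) = 5336831/(128*(14464 + (-4*(-1))³)) = 5336831/(128*(14464 + 4³)) = 5336831/(128*(14464 + 64)) = (5336831/128)/14528 = (5336831/128)*(1/14528) = 5336831/1859584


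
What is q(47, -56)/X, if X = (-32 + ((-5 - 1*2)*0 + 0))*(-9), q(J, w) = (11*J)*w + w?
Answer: -1813/18 ≈ -100.72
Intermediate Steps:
q(J, w) = w + 11*J*w (q(J, w) = 11*J*w + w = w + 11*J*w)
X = 288 (X = (-32 + ((-5 - 2)*0 + 0))*(-9) = (-32 + (-7*0 + 0))*(-9) = (-32 + (0 + 0))*(-9) = (-32 + 0)*(-9) = -32*(-9) = 288)
q(47, -56)/X = -56*(1 + 11*47)/288 = -56*(1 + 517)*(1/288) = -56*518*(1/288) = -29008*1/288 = -1813/18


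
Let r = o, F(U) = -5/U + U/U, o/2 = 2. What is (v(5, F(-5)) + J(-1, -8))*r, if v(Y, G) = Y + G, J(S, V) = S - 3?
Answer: 12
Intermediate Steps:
o = 4 (o = 2*2 = 4)
J(S, V) = -3 + S
F(U) = 1 - 5/U (F(U) = -5/U + 1 = 1 - 5/U)
r = 4
v(Y, G) = G + Y
(v(5, F(-5)) + J(-1, -8))*r = (((-5 - 5)/(-5) + 5) + (-3 - 1))*4 = ((-⅕*(-10) + 5) - 4)*4 = ((2 + 5) - 4)*4 = (7 - 4)*4 = 3*4 = 12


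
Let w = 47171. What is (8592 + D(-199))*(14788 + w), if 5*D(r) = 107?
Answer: 2668388253/5 ≈ 5.3368e+8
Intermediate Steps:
D(r) = 107/5 (D(r) = (⅕)*107 = 107/5)
(8592 + D(-199))*(14788 + w) = (8592 + 107/5)*(14788 + 47171) = (43067/5)*61959 = 2668388253/5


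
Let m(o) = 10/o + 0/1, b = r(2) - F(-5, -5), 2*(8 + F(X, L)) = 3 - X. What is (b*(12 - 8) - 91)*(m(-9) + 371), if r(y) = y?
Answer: -223043/9 ≈ -24783.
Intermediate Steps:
F(X, L) = -13/2 - X/2 (F(X, L) = -8 + (3 - X)/2 = -8 + (3/2 - X/2) = -13/2 - X/2)
b = 6 (b = 2 - (-13/2 - ½*(-5)) = 2 - (-13/2 + 5/2) = 2 - 1*(-4) = 2 + 4 = 6)
m(o) = 10/o (m(o) = 10/o + 0*1 = 10/o + 0 = 10/o)
(b*(12 - 8) - 91)*(m(-9) + 371) = (6*(12 - 8) - 91)*(10/(-9) + 371) = (6*4 - 91)*(10*(-⅑) + 371) = (24 - 91)*(-10/9 + 371) = -67*3329/9 = -223043/9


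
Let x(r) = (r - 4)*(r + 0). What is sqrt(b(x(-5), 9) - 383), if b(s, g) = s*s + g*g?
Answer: sqrt(1723) ≈ 41.509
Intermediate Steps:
x(r) = r*(-4 + r) (x(r) = (-4 + r)*r = r*(-4 + r))
b(s, g) = g**2 + s**2 (b(s, g) = s**2 + g**2 = g**2 + s**2)
sqrt(b(x(-5), 9) - 383) = sqrt((9**2 + (-5*(-4 - 5))**2) - 383) = sqrt((81 + (-5*(-9))**2) - 383) = sqrt((81 + 45**2) - 383) = sqrt((81 + 2025) - 383) = sqrt(2106 - 383) = sqrt(1723)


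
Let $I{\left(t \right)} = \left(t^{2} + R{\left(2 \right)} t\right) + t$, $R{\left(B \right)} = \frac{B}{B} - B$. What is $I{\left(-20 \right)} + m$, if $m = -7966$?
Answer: $-7566$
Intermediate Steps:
$R{\left(B \right)} = 1 - B$
$I{\left(t \right)} = t^{2}$ ($I{\left(t \right)} = \left(t^{2} + \left(1 - 2\right) t\right) + t = \left(t^{2} - t\right) + t = t^{2}$)
$I{\left(-20 \right)} + m = \left(-20\right)^{2} - 7966 = 400 - 7966 = -7566$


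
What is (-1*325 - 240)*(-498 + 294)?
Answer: 115260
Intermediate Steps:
(-1*325 - 240)*(-498 + 294) = (-325 - 240)*(-204) = -565*(-204) = 115260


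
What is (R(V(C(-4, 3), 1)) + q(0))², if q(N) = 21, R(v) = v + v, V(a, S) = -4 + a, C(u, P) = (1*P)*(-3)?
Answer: 25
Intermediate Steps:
C(u, P) = -3*P (C(u, P) = P*(-3) = -3*P)
R(v) = 2*v
(R(V(C(-4, 3), 1)) + q(0))² = (2*(-4 - 3*3) + 21)² = (2*(-4 - 9) + 21)² = (2*(-13) + 21)² = (-26 + 21)² = (-5)² = 25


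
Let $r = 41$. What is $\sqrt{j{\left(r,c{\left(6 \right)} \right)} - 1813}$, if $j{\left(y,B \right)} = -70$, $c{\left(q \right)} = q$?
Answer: $i \sqrt{1883} \approx 43.394 i$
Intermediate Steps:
$\sqrt{j{\left(r,c{\left(6 \right)} \right)} - 1813} = \sqrt{-70 - 1813} = \sqrt{-1883} = i \sqrt{1883}$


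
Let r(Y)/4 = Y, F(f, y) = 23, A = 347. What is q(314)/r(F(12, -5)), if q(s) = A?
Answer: 347/92 ≈ 3.7717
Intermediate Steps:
q(s) = 347
r(Y) = 4*Y
q(314)/r(F(12, -5)) = 347/((4*23)) = 347/92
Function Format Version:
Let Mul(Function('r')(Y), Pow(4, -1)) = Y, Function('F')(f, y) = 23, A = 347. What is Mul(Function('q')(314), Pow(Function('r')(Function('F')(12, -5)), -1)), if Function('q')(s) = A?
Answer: Rational(347, 92) ≈ 3.7717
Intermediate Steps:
Function('q')(s) = 347
Function('r')(Y) = Mul(4, Y)
Mul(Function('q')(314), Pow(Function('r')(Function('F')(12, -5)), -1)) = Mul(347, Pow(Mul(4, 23), -1)) = Mul(347, Pow(92, -1)) = Mul(347, Rational(1, 92)) = Rational(347, 92)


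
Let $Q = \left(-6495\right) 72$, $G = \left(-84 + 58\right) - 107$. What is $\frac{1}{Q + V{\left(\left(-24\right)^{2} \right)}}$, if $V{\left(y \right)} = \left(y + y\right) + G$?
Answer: $- \frac{1}{466621} \approx -2.1431 \cdot 10^{-6}$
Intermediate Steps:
$G = -133$ ($G = -26 - 107 = -133$)
$Q = -467640$
$V{\left(y \right)} = -133 + 2 y$ ($V{\left(y \right)} = \left(y + y\right) - 133 = 2 y - 133 = -133 + 2 y$)
$\frac{1}{Q + V{\left(\left(-24\right)^{2} \right)}} = \frac{1}{-467640 - \left(133 - 2 \left(-24\right)^{2}\right)} = \frac{1}{-467640 + \left(-133 + 2 \cdot 576\right)} = \frac{1}{-467640 + \left(-133 + 1152\right)} = \frac{1}{-467640 + 1019} = \frac{1}{-466621} = - \frac{1}{466621}$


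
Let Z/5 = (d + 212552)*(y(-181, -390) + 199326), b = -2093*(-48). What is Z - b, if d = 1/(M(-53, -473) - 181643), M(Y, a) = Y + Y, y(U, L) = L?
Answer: 12808525888076808/60583 ≈ 2.1142e+11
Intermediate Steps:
M(Y, a) = 2*Y
d = -1/181749 (d = 1/(2*(-53) - 181643) = 1/(-106 - 181643) = 1/(-181749) = -1/181749 ≈ -5.5021e-6)
b = 100464
Z = 12808531974487320/60583 (Z = 5*((-1/181749 + 212552)*(-390 + 199326)) = 5*((38631113447/181749)*198936) = 5*(2561706394897464/60583) = 12808531974487320/60583 ≈ 2.1142e+11)
Z - b = 12808531974487320/60583 - 1*100464 = 12808531974487320/60583 - 100464 = 12808525888076808/60583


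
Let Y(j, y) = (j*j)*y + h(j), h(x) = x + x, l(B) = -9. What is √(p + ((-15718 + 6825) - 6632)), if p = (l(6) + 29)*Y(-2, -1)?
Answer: I*√15685 ≈ 125.24*I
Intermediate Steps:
h(x) = 2*x
Y(j, y) = 2*j + y*j² (Y(j, y) = (j*j)*y + 2*j = j²*y + 2*j = y*j² + 2*j = 2*j + y*j²)
p = -160 (p = (-9 + 29)*(-2*(2 - 2*(-1))) = 20*(-2*(2 + 2)) = 20*(-2*4) = 20*(-8) = -160)
√(p + ((-15718 + 6825) - 6632)) = √(-160 + ((-15718 + 6825) - 6632)) = √(-160 + (-8893 - 6632)) = √(-160 - 15525) = √(-15685) = I*√15685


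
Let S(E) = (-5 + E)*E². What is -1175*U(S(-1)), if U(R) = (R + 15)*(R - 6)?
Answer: 126900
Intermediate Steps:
S(E) = E²*(-5 + E)
U(R) = (-6 + R)*(15 + R) (U(R) = (15 + R)*(-6 + R) = (-6 + R)*(15 + R))
-1175*U(S(-1)) = -1175*(-90 + ((-1)²*(-5 - 1))² + 9*((-1)²*(-5 - 1))) = -1175*(-90 + (1*(-6))² + 9*(1*(-6))) = -1175*(-90 + (-6)² + 9*(-6)) = -1175*(-90 + 36 - 54) = -1175*(-108) = 126900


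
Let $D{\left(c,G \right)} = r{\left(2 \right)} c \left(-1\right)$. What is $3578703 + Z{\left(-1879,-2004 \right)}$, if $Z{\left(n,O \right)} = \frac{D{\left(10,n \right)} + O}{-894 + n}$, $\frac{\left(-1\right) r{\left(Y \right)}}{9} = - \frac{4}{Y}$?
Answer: $\frac{9923745603}{2773} \approx 3.5787 \cdot 10^{6}$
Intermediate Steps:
$r{\left(Y \right)} = \frac{36}{Y}$ ($r{\left(Y \right)} = - 9 \left(- \frac{4}{Y}\right) = \frac{36}{Y}$)
$D{\left(c,G \right)} = - 18 c$ ($D{\left(c,G \right)} = \frac{36}{2} c \left(-1\right) = 36 \cdot \frac{1}{2} c \left(-1\right) = 18 c \left(-1\right) = - 18 c$)
$Z{\left(n,O \right)} = \frac{-180 + O}{-894 + n}$ ($Z{\left(n,O \right)} = \frac{\left(-18\right) 10 + O}{-894 + n} = \frac{-180 + O}{-894 + n}$)
$3578703 + Z{\left(-1879,-2004 \right)} = 3578703 + \frac{-180 - 2004}{-894 - 1879} = 3578703 + \frac{1}{-2773} \left(-2184\right) = 3578703 - - \frac{2184}{2773} = 3578703 + \frac{2184}{2773} = \frac{9923745603}{2773}$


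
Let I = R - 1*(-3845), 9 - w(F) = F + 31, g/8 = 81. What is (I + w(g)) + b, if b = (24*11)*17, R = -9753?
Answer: -2090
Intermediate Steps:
g = 648 (g = 8*81 = 648)
b = 4488 (b = 264*17 = 4488)
w(F) = -22 - F (w(F) = 9 - (F + 31) = 9 - (31 + F) = 9 + (-31 - F) = -22 - F)
I = -5908 (I = -9753 - 1*(-3845) = -9753 + 3845 = -5908)
(I + w(g)) + b = (-5908 + (-22 - 1*648)) + 4488 = (-5908 + (-22 - 648)) + 4488 = (-5908 - 670) + 4488 = -6578 + 4488 = -2090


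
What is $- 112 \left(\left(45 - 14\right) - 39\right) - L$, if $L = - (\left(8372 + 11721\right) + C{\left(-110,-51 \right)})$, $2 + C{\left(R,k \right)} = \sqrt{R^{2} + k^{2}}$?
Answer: $20987 + \sqrt{14701} \approx 21108.0$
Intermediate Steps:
$C{\left(R,k \right)} = -2 + \sqrt{R^{2} + k^{2}}$
$L = -20091 - \sqrt{14701}$ ($L = - (\left(8372 + 11721\right) - \left(2 - \sqrt{\left(-110\right)^{2} + \left(-51\right)^{2}}\right)) = - (20093 - \left(2 - \sqrt{12100 + 2601}\right)) = - (20093 - \left(2 - \sqrt{14701}\right)) = - (20091 + \sqrt{14701}) = -20091 - \sqrt{14701} \approx -20212.0$)
$- 112 \left(\left(45 - 14\right) - 39\right) - L = - 112 \left(\left(45 - 14\right) - 39\right) - \left(-20091 - \sqrt{14701}\right) = - 112 \left(31 - 39\right) + \left(20091 + \sqrt{14701}\right) = \left(-112\right) \left(-8\right) + \left(20091 + \sqrt{14701}\right) = 896 + \left(20091 + \sqrt{14701}\right) = 20987 + \sqrt{14701}$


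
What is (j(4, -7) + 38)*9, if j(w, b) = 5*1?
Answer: 387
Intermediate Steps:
j(w, b) = 5
(j(4, -7) + 38)*9 = (5 + 38)*9 = 43*9 = 387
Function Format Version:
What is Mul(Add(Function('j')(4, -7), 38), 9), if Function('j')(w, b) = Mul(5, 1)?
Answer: 387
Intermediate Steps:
Function('j')(w, b) = 5
Mul(Add(Function('j')(4, -7), 38), 9) = Mul(Add(5, 38), 9) = Mul(43, 9) = 387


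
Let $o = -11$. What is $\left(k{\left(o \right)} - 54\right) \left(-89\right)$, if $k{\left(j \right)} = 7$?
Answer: $4183$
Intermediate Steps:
$\left(k{\left(o \right)} - 54\right) \left(-89\right) = \left(7 - 54\right) \left(-89\right) = \left(-47\right) \left(-89\right) = 4183$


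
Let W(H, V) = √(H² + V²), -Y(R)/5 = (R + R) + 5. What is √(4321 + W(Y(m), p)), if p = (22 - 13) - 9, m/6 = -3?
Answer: 2*√1119 ≈ 66.903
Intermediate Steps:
m = -18 (m = 6*(-3) = -18)
Y(R) = -25 - 10*R (Y(R) = -5*((R + R) + 5) = -5*(2*R + 5) = -5*(5 + 2*R) = -25 - 10*R)
p = 0 (p = 9 - 9 = 0)
√(4321 + W(Y(m), p)) = √(4321 + √((-25 - 10*(-18))² + 0²)) = √(4321 + √((-25 + 180)² + 0)) = √(4321 + √(155² + 0)) = √(4321 + √(24025 + 0)) = √(4321 + √24025) = √(4321 + 155) = √4476 = 2*√1119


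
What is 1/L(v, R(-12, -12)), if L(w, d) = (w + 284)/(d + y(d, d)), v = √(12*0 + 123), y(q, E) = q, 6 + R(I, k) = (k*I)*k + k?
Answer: -991728/80533 + 3492*√123/80533 ≈ -11.834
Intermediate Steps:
R(I, k) = -6 + k + I*k² (R(I, k) = -6 + ((k*I)*k + k) = -6 + ((I*k)*k + k) = -6 + (I*k² + k) = -6 + (k + I*k²) = -6 + k + I*k²)
v = √123 (v = √(0 + 123) = √123 ≈ 11.091)
L(w, d) = (284 + w)/(2*d) (L(w, d) = (w + 284)/(d + d) = (284 + w)/((2*d)) = (284 + w)*(1/(2*d)) = (284 + w)/(2*d))
1/L(v, R(-12, -12)) = 1/((284 + √123)/(2*(-6 - 12 - 12*(-12)²))) = 1/((284 + √123)/(2*(-6 - 12 - 12*144))) = 1/((284 + √123)/(2*(-6 - 12 - 1728))) = 1/((½)*(284 + √123)/(-1746)) = 1/((½)*(-1/1746)*(284 + √123)) = 1/(-71/873 - √123/3492)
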